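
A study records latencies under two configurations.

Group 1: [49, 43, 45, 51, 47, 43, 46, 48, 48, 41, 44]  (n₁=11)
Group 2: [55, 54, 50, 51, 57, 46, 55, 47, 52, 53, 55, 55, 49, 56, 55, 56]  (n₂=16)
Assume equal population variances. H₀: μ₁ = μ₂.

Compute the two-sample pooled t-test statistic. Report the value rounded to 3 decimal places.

test statistic = -5.508

x̄₁=45.909, s₁=3.015, n₁=11
x̄₂=52.875, s₂=3.364, n₂=16
s_p² = [10·3.015² + 15·3.364²]/25 = 10.4264
SE = √(s_p²·(1/11+1/16)) = 1.2647
t = (45.909−52.875)/1.2647 = -5.5079
df = 25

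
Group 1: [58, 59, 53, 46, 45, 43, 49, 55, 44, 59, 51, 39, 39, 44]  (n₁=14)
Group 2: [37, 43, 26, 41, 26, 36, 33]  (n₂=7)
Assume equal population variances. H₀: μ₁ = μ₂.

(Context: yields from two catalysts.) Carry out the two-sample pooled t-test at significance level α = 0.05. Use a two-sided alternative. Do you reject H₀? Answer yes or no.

x̄₁=48.857, s₁=7.059, n₁=14
x̄₂=34.571, s₂=6.705, n₂=7
s_p² = [13·7.059² + 6·6.705²]/19 = 48.2857
SE = √(s_p²·(1/14+1/7)) = 3.2167
t = (48.857−34.571)/3.2167 = 4.4412
df = 19
p-value (two-sided) = 0.00028
At α=0.05: p < α → reject H₀

reject H₀: yes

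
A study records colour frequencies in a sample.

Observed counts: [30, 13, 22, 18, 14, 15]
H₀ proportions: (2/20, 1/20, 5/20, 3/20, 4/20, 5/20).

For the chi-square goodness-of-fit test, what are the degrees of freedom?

df = k − 1 = 6 − 1 = 5

degrees of freedom = 5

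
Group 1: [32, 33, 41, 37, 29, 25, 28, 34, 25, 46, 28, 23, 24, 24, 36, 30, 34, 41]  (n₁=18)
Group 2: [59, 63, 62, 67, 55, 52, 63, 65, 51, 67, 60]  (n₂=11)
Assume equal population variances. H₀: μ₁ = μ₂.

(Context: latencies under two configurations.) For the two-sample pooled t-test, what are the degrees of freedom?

df = n₁ + n₂ − 2 = 18 + 11 − 2 = 27

degrees of freedom = 27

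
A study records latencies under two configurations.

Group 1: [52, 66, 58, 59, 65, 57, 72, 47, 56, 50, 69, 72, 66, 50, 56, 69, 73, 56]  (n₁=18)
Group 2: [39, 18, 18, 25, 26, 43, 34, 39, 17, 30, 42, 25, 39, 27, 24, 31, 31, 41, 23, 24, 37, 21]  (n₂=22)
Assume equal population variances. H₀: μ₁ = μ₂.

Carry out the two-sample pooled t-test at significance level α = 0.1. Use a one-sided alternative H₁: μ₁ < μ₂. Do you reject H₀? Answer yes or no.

reject H₀: no

x̄₁=60.722, s₁=8.407, n₁=18
x̄₂=29.727, s₂=8.385, n₂=22
s_p² = [17·8.407² + 21·8.385²]/38 = 70.4730
SE = √(s_p²·(1/18+1/22)) = 2.6680
t = (60.722−29.727)/2.6680 = 11.6171
df = 38
p-value (one-sided, H₁ less) = 1.00000
At α=0.1: p ≥ α → fail to reject H₀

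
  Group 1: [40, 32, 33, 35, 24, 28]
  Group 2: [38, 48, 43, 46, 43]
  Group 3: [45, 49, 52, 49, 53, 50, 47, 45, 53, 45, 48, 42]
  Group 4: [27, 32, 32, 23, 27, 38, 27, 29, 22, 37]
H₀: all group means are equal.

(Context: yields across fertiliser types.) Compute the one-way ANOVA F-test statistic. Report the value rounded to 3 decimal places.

Group means [32.00, 43.60, 48.17, 29.40], grand mean 38.848
SSB = Σnᵢ(x̄ᵢ−x̄)² = 2328.976; SSW = ΣΣ(x−x̄ᵢ)² = 605.267
MSB = 2328.976/3 = 776.3253; MSW = 605.267/29 = 20.8713
F = MSB/MSW = 37.1959
df = (3, 29)

test statistic = 37.196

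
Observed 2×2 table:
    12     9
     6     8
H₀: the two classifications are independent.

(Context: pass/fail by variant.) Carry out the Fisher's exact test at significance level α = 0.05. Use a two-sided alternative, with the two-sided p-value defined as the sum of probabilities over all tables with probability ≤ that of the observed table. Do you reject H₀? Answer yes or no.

reject H₀: no

Margins: r₁=21, r₂=14, c₁=18, c₂=17, n=35
p_obs = C(21,12)·C(14,6)/C(35,18); sum pmf over tables with pmf ≤ p_obs
p-value (two-sided) = 0.49979
At α=0.05: p ≥ α → fail to reject H₀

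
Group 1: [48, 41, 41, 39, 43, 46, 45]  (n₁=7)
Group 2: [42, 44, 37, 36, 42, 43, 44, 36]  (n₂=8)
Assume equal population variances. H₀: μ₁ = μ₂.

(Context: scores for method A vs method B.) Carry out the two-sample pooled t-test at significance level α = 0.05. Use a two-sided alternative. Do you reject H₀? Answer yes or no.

reject H₀: no

x̄₁=43.286, s₁=3.200, n₁=7
x̄₂=40.500, s₂=3.546, n₂=8
s_p² = [6·3.200² + 7·3.546²]/13 = 11.4945
SE = √(s_p²·(1/7+1/8)) = 1.7547
t = (43.286−40.500)/1.7547 = 1.5876
df = 13
p-value (two-sided) = 0.13639
At α=0.05: p ≥ α → fail to reject H₀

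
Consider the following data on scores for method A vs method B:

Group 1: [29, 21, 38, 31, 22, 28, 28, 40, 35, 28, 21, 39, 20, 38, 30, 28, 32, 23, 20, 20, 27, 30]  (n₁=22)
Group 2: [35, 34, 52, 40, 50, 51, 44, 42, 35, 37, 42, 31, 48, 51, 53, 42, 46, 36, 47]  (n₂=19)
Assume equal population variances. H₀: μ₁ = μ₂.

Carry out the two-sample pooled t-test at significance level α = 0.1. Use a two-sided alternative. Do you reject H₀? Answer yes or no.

x̄₁=28.545, s₁=6.523, n₁=22
x̄₂=42.947, s₂=6.908, n₂=19
s_p² = [21·6.523² + 18·6.908²]/39 = 44.9334
SE = √(s_p²·(1/22+1/19)) = 2.0994
t = (28.545−42.947)/2.0994 = -6.8601
df = 39
p-value (two-sided) = 0.00000
At α=0.1: p < α → reject H₀

reject H₀: yes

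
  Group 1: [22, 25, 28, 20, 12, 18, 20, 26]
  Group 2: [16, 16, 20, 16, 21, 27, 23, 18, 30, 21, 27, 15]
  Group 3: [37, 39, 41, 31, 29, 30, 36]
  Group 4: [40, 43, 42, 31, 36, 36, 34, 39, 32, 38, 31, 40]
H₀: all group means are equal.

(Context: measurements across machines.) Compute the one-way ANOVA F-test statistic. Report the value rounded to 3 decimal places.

test statistic = 32.925

Group means [21.38, 20.83, 34.71, 36.83], grand mean 28.359
SSB = Σnᵢ(x̄ᵢ−x̄)² = 2214.337; SSW = ΣΣ(x−x̄ᵢ)² = 784.637
MSB = 2214.337/3 = 738.1125; MSW = 784.637/35 = 22.4182
F = MSB/MSW = 32.9247
df = (3, 35)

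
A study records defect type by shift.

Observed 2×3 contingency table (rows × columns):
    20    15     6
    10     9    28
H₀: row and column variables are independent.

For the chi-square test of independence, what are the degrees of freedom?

degrees of freedom = 2

df = (r−1)(c−1) = (2−1)·(3−1) = 2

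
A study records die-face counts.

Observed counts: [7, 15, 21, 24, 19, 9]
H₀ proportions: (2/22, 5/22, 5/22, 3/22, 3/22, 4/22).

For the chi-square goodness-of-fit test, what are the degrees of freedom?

degrees of freedom = 5

df = k − 1 = 6 − 1 = 5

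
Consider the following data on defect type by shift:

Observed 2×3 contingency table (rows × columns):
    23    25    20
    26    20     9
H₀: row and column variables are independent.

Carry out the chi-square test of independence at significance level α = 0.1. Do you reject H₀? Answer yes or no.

reject H₀: no

Row totals [68, 55], col totals [49, 45, 29], n=123
χ² = (23−27.09)²/27.09 + (25−24.88)²/24.88 + (20−16.03)²/16.03 + (26−21.91)²/21.91 + (20−20.12)²/20.12 + (9−12.97)²/12.97 = 3.5776
df = 2
p-value (upper-tail) = 0.16716
At α=0.1: p ≥ α → fail to reject H₀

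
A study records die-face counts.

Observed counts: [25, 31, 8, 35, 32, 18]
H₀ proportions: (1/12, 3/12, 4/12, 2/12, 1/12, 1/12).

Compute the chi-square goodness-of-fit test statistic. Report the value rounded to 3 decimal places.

n = 149; E_i = n·p_i = [12.42, 37.25, 49.67, 24.83, 12.42, 12.42]
χ² = (25−12.42)²/12.42 + (31−37.25)²/37.25 + (8−49.67)²/49.67 + (35−24.83)²/24.83 + (32−12.42)²/12.42 + (18−12.42)²/12.42 = 86.3154
df = 5

test statistic = 86.315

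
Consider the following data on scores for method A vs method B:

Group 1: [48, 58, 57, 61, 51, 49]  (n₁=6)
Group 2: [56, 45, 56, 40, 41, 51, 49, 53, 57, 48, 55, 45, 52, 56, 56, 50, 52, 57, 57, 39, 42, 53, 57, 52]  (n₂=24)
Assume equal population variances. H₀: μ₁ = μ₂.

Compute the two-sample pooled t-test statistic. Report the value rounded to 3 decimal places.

x̄₁=54.000, s₁=5.367, n₁=6
x̄₂=50.792, s₂=5.905, n₂=24
s_p² = [5·5.367² + 23·5.905²]/28 = 33.7842
SE = √(s_p²·(1/6+1/24)) = 2.6530
t = (54.000−50.792)/2.6530 = 1.2093
df = 28

test statistic = 1.209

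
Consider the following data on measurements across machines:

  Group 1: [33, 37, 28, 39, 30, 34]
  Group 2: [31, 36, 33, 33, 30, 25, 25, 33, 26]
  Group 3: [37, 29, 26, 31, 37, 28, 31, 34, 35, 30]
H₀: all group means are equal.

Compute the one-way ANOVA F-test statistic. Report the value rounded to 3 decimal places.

test statistic = 1.248

Group means [33.50, 30.22, 31.80], grand mean 31.640
SSB = Σnᵢ(x̄ᵢ−x̄)² = 39.104; SSW = ΣΣ(x−x̄ᵢ)² = 344.656
MSB = 39.104/2 = 19.5522; MSW = 344.656/22 = 15.6662
F = MSB/MSW = 1.2481
df = (2, 22)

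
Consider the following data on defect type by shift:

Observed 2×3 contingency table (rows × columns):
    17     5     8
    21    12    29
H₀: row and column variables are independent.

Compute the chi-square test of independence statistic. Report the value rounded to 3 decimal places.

Row totals [30, 62], col totals [38, 17, 37], n=92
χ² = (17−12.39)²/12.39 + (5−5.54)²/5.54 + (8−12.07)²/12.07 + (21−25.61)²/25.61 + (12−11.46)²/11.46 + (29−24.93)²/24.93 = 4.6551
df = 2

test statistic = 4.655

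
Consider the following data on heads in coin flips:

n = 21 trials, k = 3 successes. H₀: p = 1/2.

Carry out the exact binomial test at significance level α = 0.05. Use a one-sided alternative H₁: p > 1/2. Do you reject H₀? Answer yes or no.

reject H₀: no

Exact binomial: n=21, k=3, p₀=1/2=0.5000
P(X≥3) from Σ C(n,i)·p₀^i·(1−p₀)^(n−i)
p-value (one-sided, H₁ greater) = 0.99989
At α=0.05: p ≥ α → fail to reject H₀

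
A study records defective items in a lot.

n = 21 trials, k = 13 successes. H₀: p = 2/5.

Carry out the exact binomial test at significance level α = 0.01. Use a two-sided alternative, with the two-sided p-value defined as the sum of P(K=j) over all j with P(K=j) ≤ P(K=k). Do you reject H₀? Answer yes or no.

Exact binomial: n=21, k=13, p₀=2/5=0.4000
P(X=j) = C(n,j)·p₀^j·(1−p₀)^(n−j); p = Σ P(X=j) over j with P(X=j) ≤ P(X=13)
p-value (two-sided) = 0.04625
At α=0.01: p ≥ α → fail to reject H₀

reject H₀: no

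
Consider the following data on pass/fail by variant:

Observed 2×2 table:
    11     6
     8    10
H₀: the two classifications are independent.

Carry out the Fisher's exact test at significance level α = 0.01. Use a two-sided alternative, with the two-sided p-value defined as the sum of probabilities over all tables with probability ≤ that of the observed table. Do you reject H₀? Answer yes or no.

Margins: r₁=17, r₂=18, c₁=19, c₂=16, n=35
p_obs = C(17,11)·C(18,8)/C(35,19); sum pmf over tables with pmf ≤ p_obs
p-value (two-sided) = 0.31453
At α=0.01: p ≥ α → fail to reject H₀

reject H₀: no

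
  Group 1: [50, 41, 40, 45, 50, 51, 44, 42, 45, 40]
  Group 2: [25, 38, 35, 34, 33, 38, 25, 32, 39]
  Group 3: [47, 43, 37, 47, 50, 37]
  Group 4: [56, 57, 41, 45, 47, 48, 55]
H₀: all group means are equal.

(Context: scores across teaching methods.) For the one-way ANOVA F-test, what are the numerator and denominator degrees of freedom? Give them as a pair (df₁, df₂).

k = 4 groups, N = 32 total
df = (k−1, N−k) = (4−1, 32−4) = (3, 28)

degrees of freedom = [3, 28]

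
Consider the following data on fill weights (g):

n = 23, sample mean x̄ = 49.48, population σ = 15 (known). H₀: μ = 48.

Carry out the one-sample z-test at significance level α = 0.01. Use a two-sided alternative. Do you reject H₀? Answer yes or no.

reject H₀: no

SE = σ/√n = 15/√23 = 3.1277
z = (x̄−μ₀)/SE = (49.48−48)/3.1277 = 0.4732
p-value (two-sided) = 0.63608
At α=0.01: p ≥ α → fail to reject H₀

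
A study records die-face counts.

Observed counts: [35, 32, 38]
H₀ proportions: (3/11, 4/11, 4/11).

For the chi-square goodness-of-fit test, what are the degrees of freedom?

df = k − 1 = 3 − 1 = 2

degrees of freedom = 2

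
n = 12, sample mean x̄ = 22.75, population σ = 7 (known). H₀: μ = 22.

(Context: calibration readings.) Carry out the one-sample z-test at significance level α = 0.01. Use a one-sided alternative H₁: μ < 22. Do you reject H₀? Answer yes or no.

SE = σ/√n = 7/√12 = 2.0207
z = (x̄−μ₀)/SE = (22.75−22)/2.0207 = 0.3712
p-value (one-sided, H₁ less) = 0.64474
At α=0.01: p ≥ α → fail to reject H₀

reject H₀: no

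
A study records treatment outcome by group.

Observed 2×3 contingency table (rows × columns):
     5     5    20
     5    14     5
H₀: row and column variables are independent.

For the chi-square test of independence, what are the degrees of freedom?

degrees of freedom = 2

df = (r−1)(c−1) = (2−1)·(3−1) = 2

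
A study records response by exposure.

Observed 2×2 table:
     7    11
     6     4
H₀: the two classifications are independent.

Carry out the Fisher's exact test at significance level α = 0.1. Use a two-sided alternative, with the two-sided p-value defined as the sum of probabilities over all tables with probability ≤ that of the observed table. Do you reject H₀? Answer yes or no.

Margins: r₁=18, r₂=10, c₁=13, c₂=15, n=28
p_obs = C(18,7)·C(10,6)/C(28,13); sum pmf over tables with pmf ≤ p_obs
p-value (two-sided) = 0.43280
At α=0.1: p ≥ α → fail to reject H₀

reject H₀: no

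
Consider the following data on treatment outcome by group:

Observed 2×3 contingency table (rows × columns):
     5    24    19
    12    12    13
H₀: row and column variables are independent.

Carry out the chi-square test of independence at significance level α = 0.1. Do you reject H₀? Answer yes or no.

Row totals [48, 37], col totals [17, 36, 32], n=85
χ² = (5−9.60)²/9.60 + (24−20.33)²/20.33 + (19−18.07)²/18.07 + (12−7.40)²/7.40 + (12−15.67)²/15.67 + (13−13.93)²/13.93 = 6.6960
df = 2
p-value (upper-tail) = 0.03516
At α=0.1: p < α → reject H₀

reject H₀: yes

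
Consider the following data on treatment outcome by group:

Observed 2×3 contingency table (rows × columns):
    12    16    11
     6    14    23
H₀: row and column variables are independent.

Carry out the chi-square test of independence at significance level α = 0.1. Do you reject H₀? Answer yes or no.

reject H₀: yes

Row totals [39, 43], col totals [18, 30, 34], n=82
χ² = (12−8.56)²/8.56 + (16−14.27)²/14.27 + (11−16.17)²/16.17 + (6−9.44)²/9.44 + (14−15.73)²/15.73 + (23−17.83)²/17.83 = 6.1882
df = 2
p-value (upper-tail) = 0.04532
At α=0.1: p < α → reject H₀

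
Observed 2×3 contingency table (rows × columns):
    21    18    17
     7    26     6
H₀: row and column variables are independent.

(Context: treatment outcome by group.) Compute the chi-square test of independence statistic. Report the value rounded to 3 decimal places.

Row totals [56, 39], col totals [28, 44, 23], n=95
χ² = (21−16.51)²/16.51 + (18−25.94)²/25.94 + (17−13.56)²/13.56 + (7−11.49)²/11.49 + (26−18.06)²/18.06 + (6−9.44)²/9.44 = 11.0264
df = 2

test statistic = 11.026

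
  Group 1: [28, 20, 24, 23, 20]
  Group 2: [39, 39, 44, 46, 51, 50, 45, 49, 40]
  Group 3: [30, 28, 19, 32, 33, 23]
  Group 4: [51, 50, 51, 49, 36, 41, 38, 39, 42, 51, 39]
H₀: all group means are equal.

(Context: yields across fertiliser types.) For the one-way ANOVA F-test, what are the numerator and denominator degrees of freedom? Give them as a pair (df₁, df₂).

k = 4 groups, N = 31 total
df = (k−1, N−k) = (4−1, 31−4) = (3, 27)

degrees of freedom = [3, 27]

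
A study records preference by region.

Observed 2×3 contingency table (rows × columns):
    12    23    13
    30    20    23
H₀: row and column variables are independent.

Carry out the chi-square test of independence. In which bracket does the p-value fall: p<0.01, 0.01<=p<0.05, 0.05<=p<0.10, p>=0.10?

p-value bracket: 0.05<=p<0.10

Row totals [48, 73], col totals [42, 43, 36], n=121
χ² = (12−16.66)²/16.66 + (23−17.06)²/17.06 + (13−14.28)²/14.28 + (30−25.34)²/25.34 + (20−25.94)²/25.94 + (23−21.72)²/21.72 = 5.7829
df = 2
p-value (upper-tail) = 0.05549
→ bracket: 0.05<=p<0.10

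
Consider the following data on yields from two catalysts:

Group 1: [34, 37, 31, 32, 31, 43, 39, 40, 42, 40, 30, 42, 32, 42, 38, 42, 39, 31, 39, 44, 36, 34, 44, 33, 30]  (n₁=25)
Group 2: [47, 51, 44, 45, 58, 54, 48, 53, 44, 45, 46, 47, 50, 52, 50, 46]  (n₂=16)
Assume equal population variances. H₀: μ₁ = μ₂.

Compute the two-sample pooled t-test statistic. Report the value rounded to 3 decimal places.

x̄₁=37.000, s₁=4.813, n₁=25
x̄₂=48.750, s₂=4.041, n₂=16
s_p² = [24·4.813² + 15·4.041²]/39 = 20.5385
SE = √(s_p²·(1/25+1/16)) = 1.4509
t = (37.000−48.750)/1.4509 = -8.0983
df = 39

test statistic = -8.098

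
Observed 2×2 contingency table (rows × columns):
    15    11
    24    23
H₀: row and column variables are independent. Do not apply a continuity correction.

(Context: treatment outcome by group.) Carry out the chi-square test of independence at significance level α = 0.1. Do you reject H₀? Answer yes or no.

Row totals [26, 47], col totals [39, 34], n=73
χ² = (15−13.89)²/13.89 + (11−12.11)²/12.11 + (24−25.11)²/25.11 + (23−21.89)²/21.89 = 0.2956
df = 1
p-value (upper-tail) = 0.58667
At α=0.1: p ≥ α → fail to reject H₀

reject H₀: no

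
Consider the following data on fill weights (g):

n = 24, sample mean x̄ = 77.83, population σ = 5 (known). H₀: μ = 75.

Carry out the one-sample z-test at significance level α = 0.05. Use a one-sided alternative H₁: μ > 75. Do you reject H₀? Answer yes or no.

SE = σ/√n = 5/√24 = 1.0206
z = (x̄−μ₀)/SE = (77.83−75)/1.0206 = 2.7728
p-value (one-sided, H₁ greater) = 0.00278
At α=0.05: p < α → reject H₀

reject H₀: yes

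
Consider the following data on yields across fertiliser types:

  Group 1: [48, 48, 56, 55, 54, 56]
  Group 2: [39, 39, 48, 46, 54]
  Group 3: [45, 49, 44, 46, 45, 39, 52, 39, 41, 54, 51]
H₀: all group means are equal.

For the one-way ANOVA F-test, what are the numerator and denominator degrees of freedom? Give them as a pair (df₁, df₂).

k = 3 groups, N = 22 total
df = (k−1, N−k) = (3−1, 22−3) = (2, 19)

degrees of freedom = [2, 19]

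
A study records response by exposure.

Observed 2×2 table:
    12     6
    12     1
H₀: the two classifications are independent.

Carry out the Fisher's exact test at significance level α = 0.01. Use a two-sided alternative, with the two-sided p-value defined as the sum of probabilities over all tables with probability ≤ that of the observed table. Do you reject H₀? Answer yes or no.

reject H₀: no

Margins: r₁=18, r₂=13, c₁=24, c₂=7, n=31
p_obs = C(18,12)·C(13,12)/C(31,24); sum pmf over tables with pmf ≤ p_obs
p-value (two-sided) = 0.19116
At α=0.01: p ≥ α → fail to reject H₀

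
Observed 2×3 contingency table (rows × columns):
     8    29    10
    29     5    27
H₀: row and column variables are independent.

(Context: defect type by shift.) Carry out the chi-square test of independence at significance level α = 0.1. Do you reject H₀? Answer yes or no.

reject H₀: yes

Row totals [47, 61], col totals [37, 34, 37], n=108
χ² = (8−16.10)²/16.10 + (29−14.80)²/14.80 + (10−16.10)²/16.10 + (29−20.90)²/20.90 + (5−19.20)²/19.20 + (27−20.90)²/20.90 = 35.4518
df = 2
p-value (upper-tail) = 0.00000
At α=0.1: p < α → reject H₀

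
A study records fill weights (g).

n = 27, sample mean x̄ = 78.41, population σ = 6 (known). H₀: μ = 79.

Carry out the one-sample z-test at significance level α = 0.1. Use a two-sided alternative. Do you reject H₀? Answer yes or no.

reject H₀: no

SE = σ/√n = 6/√27 = 1.1547
z = (x̄−μ₀)/SE = (78.41−79)/1.1547 = -0.5110
p-value (two-sided) = 0.60938
At α=0.1: p ≥ α → fail to reject H₀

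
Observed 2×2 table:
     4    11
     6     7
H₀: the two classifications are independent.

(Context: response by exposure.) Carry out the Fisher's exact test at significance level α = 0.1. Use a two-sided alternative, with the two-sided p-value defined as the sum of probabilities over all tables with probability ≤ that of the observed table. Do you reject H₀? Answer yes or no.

reject H₀: no

Margins: r₁=15, r₂=13, c₁=10, c₂=18, n=28
p_obs = C(15,4)·C(13,6)/C(28,10); sum pmf over tables with pmf ≤ p_obs
p-value (two-sided) = 0.43280
At α=0.1: p ≥ α → fail to reject H₀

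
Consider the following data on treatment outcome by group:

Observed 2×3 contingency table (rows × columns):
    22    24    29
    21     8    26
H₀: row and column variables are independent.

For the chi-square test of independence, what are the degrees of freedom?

degrees of freedom = 2

df = (r−1)(c−1) = (2−1)·(3−1) = 2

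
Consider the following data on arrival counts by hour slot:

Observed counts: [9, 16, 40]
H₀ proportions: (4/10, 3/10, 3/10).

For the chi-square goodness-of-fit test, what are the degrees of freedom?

degrees of freedom = 2

df = k − 1 = 3 − 1 = 2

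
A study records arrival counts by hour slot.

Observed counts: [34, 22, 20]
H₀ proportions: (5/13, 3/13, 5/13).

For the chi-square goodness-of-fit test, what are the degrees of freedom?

degrees of freedom = 2

df = k − 1 = 3 − 1 = 2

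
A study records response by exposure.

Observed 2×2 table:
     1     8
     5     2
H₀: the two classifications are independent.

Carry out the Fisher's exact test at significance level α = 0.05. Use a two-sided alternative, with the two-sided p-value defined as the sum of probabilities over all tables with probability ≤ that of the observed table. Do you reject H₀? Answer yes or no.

reject H₀: yes

Margins: r₁=9, r₂=7, c₁=6, c₂=10, n=16
p_obs = C(9,1)·C(7,5)/C(16,6); sum pmf over tables with pmf ≤ p_obs
p-value (two-sided) = 0.03497
At α=0.05: p < α → reject H₀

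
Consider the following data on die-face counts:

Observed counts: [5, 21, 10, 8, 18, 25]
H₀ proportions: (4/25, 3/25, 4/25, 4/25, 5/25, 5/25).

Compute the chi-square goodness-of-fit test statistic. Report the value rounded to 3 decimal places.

test statistic = 23.359

n = 87; E_i = n·p_i = [13.92, 10.44, 13.92, 13.92, 17.40, 17.40]
χ² = (5−13.92)²/13.92 + (21−10.44)²/10.44 + (10−13.92)²/13.92 + (8−13.92)²/13.92 + (18−17.40)²/17.40 + (25−17.40)²/17.40 = 23.3592
df = 5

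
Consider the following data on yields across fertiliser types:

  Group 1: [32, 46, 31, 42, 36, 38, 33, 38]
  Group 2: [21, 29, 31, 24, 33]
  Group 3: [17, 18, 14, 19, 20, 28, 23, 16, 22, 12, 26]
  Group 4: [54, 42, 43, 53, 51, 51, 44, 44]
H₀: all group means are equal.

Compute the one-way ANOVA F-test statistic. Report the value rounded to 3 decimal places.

test statistic = 53.343

Group means [37.00, 27.60, 19.55, 47.75], grand mean 32.219
SSB = Σnᵢ(x̄ᵢ−x̄)² = 3986.041; SSW = ΣΣ(x−x̄ᵢ)² = 697.427
MSB = 3986.041/3 = 1328.6805; MSW = 697.427/28 = 24.9081
F = MSB/MSW = 53.3433
df = (3, 28)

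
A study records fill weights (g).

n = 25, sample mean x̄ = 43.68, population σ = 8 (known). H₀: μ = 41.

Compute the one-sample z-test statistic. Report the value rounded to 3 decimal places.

test statistic = 1.675

SE = σ/√n = 8/√25 = 1.6000
z = (x̄−μ₀)/SE = (43.68−41)/1.6000 = 1.6750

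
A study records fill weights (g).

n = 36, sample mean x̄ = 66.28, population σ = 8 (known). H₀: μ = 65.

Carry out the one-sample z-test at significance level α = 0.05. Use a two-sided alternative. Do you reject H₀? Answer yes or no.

reject H₀: no

SE = σ/√n = 8/√36 = 1.3333
z = (x̄−μ₀)/SE = (66.28−65)/1.3333 = 0.9600
p-value (two-sided) = 0.33706
At α=0.05: p ≥ α → fail to reject H₀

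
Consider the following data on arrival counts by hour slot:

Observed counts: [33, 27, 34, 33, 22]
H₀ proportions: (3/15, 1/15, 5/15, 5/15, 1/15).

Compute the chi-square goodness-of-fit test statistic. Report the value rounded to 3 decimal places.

n = 149; E_i = n·p_i = [29.80, 9.93, 49.67, 49.67, 9.93]
χ² = (33−29.80)²/29.80 + (27−9.93)²/9.93 + (34−49.67)²/49.67 + (33−49.67)²/49.67 + (22−9.93)²/9.93 = 54.8591
df = 4

test statistic = 54.859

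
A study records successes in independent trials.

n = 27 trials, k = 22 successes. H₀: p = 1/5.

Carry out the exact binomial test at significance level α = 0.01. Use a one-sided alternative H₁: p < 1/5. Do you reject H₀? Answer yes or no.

reject H₀: no

Exact binomial: n=27, k=22, p₀=1/5=0.2000
P(X≤22) from Σ C(n,i)·p₀^i·(1−p₀)^(n−i)
p-value (one-sided, H₁ less) = 1.00000
At α=0.01: p ≥ α → fail to reject H₀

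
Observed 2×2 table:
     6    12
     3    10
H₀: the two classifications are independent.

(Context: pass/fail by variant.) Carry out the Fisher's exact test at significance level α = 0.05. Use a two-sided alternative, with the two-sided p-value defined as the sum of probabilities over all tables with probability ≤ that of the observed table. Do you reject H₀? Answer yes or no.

Margins: r₁=18, r₂=13, c₁=9, c₂=22, n=31
p_obs = C(18,6)·C(13,3)/C(31,9); sum pmf over tables with pmf ≤ p_obs
p-value (two-sided) = 0.69613
At α=0.05: p ≥ α → fail to reject H₀

reject H₀: no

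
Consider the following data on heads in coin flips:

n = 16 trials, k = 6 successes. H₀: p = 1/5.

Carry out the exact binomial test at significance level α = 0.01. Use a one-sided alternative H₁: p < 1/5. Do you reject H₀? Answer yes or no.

Exact binomial: n=16, k=6, p₀=1/5=0.2000
P(X≤6) from Σ C(n,i)·p₀^i·(1−p₀)^(n−i)
p-value (one-sided, H₁ less) = 0.97334
At α=0.01: p ≥ α → fail to reject H₀

reject H₀: no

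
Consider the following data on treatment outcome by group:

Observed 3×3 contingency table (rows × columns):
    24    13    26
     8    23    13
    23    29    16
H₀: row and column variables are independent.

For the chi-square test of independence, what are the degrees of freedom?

df = (r−1)(c−1) = (3−1)·(3−1) = 4

degrees of freedom = 4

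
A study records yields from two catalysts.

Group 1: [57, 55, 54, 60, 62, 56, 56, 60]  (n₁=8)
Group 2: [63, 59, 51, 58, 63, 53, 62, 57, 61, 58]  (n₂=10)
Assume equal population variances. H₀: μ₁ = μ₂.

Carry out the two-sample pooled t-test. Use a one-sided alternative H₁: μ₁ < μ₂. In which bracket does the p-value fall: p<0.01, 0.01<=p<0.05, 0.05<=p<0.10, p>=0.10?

x̄₁=57.500, s₁=2.828, n₁=8
x̄₂=58.500, s₂=4.062, n₂=10
s_p² = [7·2.828² + 9·4.062²]/16 = 12.7813
SE = √(s_p²·(1/8+1/10)) = 1.6958
t = (57.500−58.500)/1.6958 = -0.5897
df = 16
p-value (one-sided, H₁ less) = 0.28182
→ bracket: p>=0.10

p-value bracket: p>=0.10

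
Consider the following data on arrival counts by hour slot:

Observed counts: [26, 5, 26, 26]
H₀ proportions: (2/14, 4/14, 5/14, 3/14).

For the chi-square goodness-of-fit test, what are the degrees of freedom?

degrees of freedom = 3

df = k − 1 = 4 − 1 = 3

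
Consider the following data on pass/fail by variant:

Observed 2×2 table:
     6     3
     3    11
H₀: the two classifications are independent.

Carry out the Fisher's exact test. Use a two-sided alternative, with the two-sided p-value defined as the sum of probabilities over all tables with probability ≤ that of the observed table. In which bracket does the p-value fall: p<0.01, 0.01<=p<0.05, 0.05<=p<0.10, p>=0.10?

p-value bracket: 0.05<=p<0.10

Margins: r₁=9, r₂=14, c₁=9, c₂=14, n=23
p_obs = C(9,6)·C(14,3)/C(23,9); sum pmf over tables with pmf ≤ p_obs
p-value (two-sided) = 0.07710
→ bracket: 0.05<=p<0.10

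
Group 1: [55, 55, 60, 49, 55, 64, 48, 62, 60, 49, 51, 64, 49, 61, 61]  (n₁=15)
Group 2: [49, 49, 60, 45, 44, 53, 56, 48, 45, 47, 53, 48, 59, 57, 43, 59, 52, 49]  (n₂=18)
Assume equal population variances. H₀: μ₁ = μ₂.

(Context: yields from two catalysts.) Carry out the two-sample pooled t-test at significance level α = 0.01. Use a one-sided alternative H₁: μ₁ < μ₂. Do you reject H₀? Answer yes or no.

reject H₀: no

x̄₁=56.200, s₁=5.882, n₁=15
x̄₂=50.889, s₂=5.476, n₂=18
s_p² = [14·5.882² + 17·5.476²]/31 = 32.0703
SE = √(s_p²·(1/15+1/18)) = 1.9798
t = (56.200−50.889)/1.9798 = 2.6826
df = 31
p-value (one-sided, H₁ less) = 0.99420
At α=0.01: p ≥ α → fail to reject H₀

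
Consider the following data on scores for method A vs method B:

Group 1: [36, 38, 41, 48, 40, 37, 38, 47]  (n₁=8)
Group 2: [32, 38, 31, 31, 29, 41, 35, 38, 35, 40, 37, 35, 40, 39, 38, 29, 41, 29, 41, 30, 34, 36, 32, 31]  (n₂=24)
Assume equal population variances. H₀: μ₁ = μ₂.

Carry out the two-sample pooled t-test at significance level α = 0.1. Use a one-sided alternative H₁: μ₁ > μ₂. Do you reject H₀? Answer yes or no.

x̄₁=40.625, s₁=4.534, n₁=8
x̄₂=35.083, s₂=4.201, n₂=24
s_p² = [7·4.534² + 23·4.201²]/30 = 18.3236
SE = √(s_p²·(1/8+1/24)) = 1.7476
t = (40.625−35.083)/1.7476 = 3.1711
df = 30
p-value (one-sided, H₁ greater) = 0.00174
At α=0.1: p < α → reject H₀

reject H₀: yes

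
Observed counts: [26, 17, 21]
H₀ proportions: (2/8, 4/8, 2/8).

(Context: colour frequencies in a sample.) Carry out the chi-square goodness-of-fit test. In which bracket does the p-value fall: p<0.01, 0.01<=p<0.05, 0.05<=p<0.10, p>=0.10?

n = 64; E_i = n·p_i = [16.00, 32.00, 16.00]
χ² = (26−16.00)²/16.00 + (17−32.00)²/32.00 + (21−16.00)²/16.00 = 14.8438
df = 2
p-value (upper-tail) = 0.00060
→ bracket: p<0.01

p-value bracket: p<0.01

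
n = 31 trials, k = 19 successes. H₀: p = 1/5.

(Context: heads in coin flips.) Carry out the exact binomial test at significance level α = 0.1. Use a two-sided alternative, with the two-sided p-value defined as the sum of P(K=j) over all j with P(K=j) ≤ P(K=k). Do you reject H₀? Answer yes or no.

Exact binomial: n=31, k=19, p₀=1/5=0.2000
P(X=j) = C(n,j)·p₀^j·(1−p₀)^(n−j); p = Σ P(X=j) over j with P(X=j) ≤ P(X=19)
p-value (two-sided) = 0.00000
At α=0.1: p < α → reject H₀

reject H₀: yes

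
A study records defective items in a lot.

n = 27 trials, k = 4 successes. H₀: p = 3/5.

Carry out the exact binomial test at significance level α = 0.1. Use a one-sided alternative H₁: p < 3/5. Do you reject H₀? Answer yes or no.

Exact binomial: n=27, k=4, p₀=3/5=0.6000
P(X≤4) from Σ C(n,i)·p₀^i·(1−p₀)^(n−i)
p-value (one-sided, H₁ less) = 0.00000
At α=0.1: p < α → reject H₀

reject H₀: yes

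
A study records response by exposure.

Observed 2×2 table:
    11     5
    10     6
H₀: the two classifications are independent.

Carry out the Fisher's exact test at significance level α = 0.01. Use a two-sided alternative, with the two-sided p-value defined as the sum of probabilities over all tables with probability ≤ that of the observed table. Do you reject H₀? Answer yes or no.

Margins: r₁=16, r₂=16, c₁=21, c₂=11, n=32
p_obs = C(16,11)·C(16,10)/C(32,21); sum pmf over tables with pmf ≤ p_obs
p-value (two-sided) = 1.00000
At α=0.01: p ≥ α → fail to reject H₀

reject H₀: no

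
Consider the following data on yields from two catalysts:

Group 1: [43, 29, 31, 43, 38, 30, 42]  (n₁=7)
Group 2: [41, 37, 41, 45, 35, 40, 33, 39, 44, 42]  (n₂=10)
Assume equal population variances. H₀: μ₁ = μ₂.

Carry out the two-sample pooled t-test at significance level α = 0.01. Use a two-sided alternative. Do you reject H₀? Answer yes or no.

reject H₀: no

x̄₁=36.571, s₁=6.399, n₁=7
x̄₂=39.700, s₂=3.802, n₂=10
s_p² = [6·6.399² + 9·3.802²]/15 = 25.0543
SE = √(s_p²·(1/7+1/10)) = 2.4667
t = (36.571−39.700)/2.4667 = -1.2683
df = 15
p-value (two-sided) = 0.22401
At α=0.01: p ≥ α → fail to reject H₀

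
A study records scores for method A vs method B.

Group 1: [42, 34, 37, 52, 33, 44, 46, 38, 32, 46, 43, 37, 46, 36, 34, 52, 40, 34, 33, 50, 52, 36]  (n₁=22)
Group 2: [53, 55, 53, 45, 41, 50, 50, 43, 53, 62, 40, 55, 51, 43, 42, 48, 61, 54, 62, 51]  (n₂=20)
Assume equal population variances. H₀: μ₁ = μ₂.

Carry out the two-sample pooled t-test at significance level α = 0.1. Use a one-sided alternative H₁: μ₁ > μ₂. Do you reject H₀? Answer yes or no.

x̄₁=40.773, s₁=6.831, n₁=22
x̄₂=50.600, s₂=6.762, n₂=20
s_p² = [21·6.831² + 19·6.762²]/40 = 46.2166
SE = √(s_p²·(1/22+1/20)) = 2.1004
t = (40.773−50.600)/2.1004 = -4.6788
df = 40
p-value (one-sided, H₁ greater) = 0.99998
At α=0.1: p ≥ α → fail to reject H₀

reject H₀: no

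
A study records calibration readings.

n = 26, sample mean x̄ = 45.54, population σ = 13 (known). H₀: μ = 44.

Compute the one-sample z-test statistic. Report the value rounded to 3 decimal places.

test statistic = 0.604

SE = σ/√n = 13/√26 = 2.5495
z = (x̄−μ₀)/SE = (45.54−44)/2.5495 = 0.6040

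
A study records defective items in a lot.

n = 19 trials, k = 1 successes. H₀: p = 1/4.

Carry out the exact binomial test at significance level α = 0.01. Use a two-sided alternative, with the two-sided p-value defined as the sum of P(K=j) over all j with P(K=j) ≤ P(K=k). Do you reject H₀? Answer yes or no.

Exact binomial: n=19, k=1, p₀=1/4=0.2500
P(X=j) = C(n,j)·p₀^j·(1−p₀)^(n−j); p = Σ P(X=j) over j with P(X=j) ≤ P(X=1)
p-value (two-sided) = 0.05976
At α=0.01: p ≥ α → fail to reject H₀

reject H₀: no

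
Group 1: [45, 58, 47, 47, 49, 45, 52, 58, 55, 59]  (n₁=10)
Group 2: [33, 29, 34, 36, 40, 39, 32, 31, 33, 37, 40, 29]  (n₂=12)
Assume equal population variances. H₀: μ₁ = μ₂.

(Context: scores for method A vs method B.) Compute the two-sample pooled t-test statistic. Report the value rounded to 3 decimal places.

test statistic = 8.343

x̄₁=51.500, s₁=5.622, n₁=10
x̄₂=34.417, s₂=3.965, n₂=12
s_p² = [9·5.622² + 11·3.965²]/20 = 22.8708
SE = √(s_p²·(1/10+1/12)) = 2.0477
t = (51.500−34.417)/2.0477 = 8.3428
df = 20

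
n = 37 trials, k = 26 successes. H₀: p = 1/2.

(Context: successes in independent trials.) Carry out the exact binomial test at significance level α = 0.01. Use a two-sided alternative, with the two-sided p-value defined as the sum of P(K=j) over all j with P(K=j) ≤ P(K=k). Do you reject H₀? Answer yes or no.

reject H₀: no

Exact binomial: n=37, k=26, p₀=1/2=0.5000
P(X=j) = C(n,j)·p₀^j·(1−p₀)^(n−j); p = Σ P(X=j) over j with P(X=j) ≤ P(X=26)
p-value (two-sided) = 0.02007
At α=0.01: p ≥ α → fail to reject H₀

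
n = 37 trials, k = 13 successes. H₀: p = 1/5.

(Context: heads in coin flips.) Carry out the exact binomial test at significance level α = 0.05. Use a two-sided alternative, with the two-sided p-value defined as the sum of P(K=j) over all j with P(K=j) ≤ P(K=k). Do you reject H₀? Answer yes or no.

Exact binomial: n=37, k=13, p₀=1/5=0.2000
P(X=j) = C(n,j)·p₀^j·(1−p₀)^(n−j); p = Σ P(X=j) over j with P(X=j) ≤ P(X=13)
p-value (two-sided) = 0.03653
At α=0.05: p < α → reject H₀

reject H₀: yes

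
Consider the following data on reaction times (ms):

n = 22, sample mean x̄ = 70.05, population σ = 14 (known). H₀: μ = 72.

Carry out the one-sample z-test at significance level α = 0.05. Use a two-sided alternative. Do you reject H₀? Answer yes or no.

SE = σ/√n = 14/√22 = 2.9848
z = (x̄−μ₀)/SE = (70.05−72)/2.9848 = -0.6533
p-value (two-sided) = 0.51356
At α=0.05: p ≥ α → fail to reject H₀

reject H₀: no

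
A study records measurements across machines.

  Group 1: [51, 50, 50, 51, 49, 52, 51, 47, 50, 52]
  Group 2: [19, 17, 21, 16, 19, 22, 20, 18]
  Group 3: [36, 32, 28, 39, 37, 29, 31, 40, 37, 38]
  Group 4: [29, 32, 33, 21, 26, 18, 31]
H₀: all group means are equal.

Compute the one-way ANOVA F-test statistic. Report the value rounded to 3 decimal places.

Group means [50.30, 19.00, 34.70, 27.14], grand mean 34.057
SSB = Σnᵢ(x̄ᵢ−x̄)² = 4790.829; SSW = ΣΣ(x−x̄ᵢ)² = 415.057
MSB = 4790.829/3 = 1596.9429; MSW = 415.057/31 = 13.3889
F = MSB/MSW = 119.2733
df = (3, 31)

test statistic = 119.273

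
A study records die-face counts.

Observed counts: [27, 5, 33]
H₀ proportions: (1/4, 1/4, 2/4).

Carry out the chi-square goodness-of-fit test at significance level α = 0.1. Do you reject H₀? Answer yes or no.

reject H₀: yes

n = 65; E_i = n·p_i = [16.25, 16.25, 32.50]
χ² = (27−16.25)²/16.25 + (5−16.25)²/16.25 + (33−32.50)²/32.50 = 14.9077
df = 2
p-value (upper-tail) = 0.00058
At α=0.1: p < α → reject H₀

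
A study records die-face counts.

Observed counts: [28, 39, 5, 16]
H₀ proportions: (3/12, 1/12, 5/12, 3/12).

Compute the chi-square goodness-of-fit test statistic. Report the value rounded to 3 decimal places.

n = 88; E_i = n·p_i = [22.00, 7.33, 36.67, 22.00]
χ² = (28−22.00)²/22.00 + (39−7.33)²/7.33 + (5−36.67)²/36.67 + (16−22.00)²/22.00 = 167.3636
df = 3

test statistic = 167.364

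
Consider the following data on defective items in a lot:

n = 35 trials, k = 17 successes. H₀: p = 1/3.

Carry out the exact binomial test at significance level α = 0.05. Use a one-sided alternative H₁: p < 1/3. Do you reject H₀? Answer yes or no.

Exact binomial: n=35, k=17, p₀=1/3=0.3333
P(X≤17) from Σ C(n,i)·p₀^i·(1−p₀)^(n−i)
p-value (one-sided, H₁ less) = 0.97958
At α=0.05: p ≥ α → fail to reject H₀

reject H₀: no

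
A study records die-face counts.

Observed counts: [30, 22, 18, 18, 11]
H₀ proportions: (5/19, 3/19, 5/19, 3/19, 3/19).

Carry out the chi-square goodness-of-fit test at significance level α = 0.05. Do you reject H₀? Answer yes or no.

reject H₀: no

n = 99; E_i = n·p_i = [26.05, 15.63, 26.05, 15.63, 15.63]
χ² = (30−26.05)²/26.05 + (22−15.63)²/15.63 + (18−26.05)²/26.05 + (18−15.63)²/15.63 + (11−15.63)²/15.63 = 7.4128
df = 4
p-value (upper-tail) = 0.11562
At α=0.05: p ≥ α → fail to reject H₀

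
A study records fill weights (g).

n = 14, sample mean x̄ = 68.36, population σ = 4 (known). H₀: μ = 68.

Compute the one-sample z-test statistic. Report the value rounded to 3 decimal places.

SE = σ/√n = 4/√14 = 1.0690
z = (x̄−μ₀)/SE = (68.36−68)/1.0690 = 0.3367

test statistic = 0.337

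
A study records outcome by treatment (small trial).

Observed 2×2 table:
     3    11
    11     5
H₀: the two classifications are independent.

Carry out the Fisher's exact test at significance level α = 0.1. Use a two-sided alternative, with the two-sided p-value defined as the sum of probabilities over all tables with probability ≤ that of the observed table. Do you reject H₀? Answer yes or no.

Margins: r₁=14, r₂=16, c₁=14, c₂=16, n=30
p_obs = C(14,3)·C(16,11)/C(30,14); sum pmf over tables with pmf ≤ p_obs
p-value (two-sided) = 0.01361
At α=0.1: p < α → reject H₀

reject H₀: yes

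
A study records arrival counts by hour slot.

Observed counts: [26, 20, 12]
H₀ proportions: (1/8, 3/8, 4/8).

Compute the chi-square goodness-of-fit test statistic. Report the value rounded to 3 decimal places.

test statistic = 58.598

n = 58; E_i = n·p_i = [7.25, 21.75, 29.00]
χ² = (26−7.25)²/7.25 + (20−21.75)²/21.75 + (12−29.00)²/29.00 = 58.5977
df = 2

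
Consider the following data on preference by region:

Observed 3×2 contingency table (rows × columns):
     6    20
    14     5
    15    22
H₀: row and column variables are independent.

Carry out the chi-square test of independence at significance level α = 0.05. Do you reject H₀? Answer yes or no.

Row totals [26, 19, 37], col totals [35, 47], n=82
χ² = (6−11.10)²/11.10 + (20−14.90)²/14.90 + (14−8.11)²/8.11 + (5−10.89)²/10.89 + (15−15.79)²/15.79 + (22−21.21)²/21.21 = 11.6187
df = 2
p-value (upper-tail) = 0.00300
At α=0.05: p < α → reject H₀

reject H₀: yes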